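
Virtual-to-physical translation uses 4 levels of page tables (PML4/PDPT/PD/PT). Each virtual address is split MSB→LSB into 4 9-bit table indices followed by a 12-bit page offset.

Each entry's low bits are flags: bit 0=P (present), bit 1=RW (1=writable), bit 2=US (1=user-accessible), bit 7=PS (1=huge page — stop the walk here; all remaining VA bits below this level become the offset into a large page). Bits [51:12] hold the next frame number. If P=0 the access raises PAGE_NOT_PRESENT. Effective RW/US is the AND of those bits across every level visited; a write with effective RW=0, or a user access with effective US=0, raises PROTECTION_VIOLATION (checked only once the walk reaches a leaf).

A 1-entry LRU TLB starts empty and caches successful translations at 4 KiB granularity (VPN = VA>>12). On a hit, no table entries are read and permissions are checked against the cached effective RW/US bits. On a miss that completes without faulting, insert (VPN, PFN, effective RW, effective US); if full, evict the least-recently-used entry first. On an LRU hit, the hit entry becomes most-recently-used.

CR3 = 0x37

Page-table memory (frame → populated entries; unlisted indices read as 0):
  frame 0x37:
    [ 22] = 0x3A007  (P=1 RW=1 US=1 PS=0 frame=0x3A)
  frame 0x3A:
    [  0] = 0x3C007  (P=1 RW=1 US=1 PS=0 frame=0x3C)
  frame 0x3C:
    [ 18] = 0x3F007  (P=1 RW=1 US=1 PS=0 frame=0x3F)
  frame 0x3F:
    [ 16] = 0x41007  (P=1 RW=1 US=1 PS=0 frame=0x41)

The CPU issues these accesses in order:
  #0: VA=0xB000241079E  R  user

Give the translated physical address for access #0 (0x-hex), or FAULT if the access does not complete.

Trace:
#0 VA=0xB000241079E (r,user):
  L0: frame=0x37 idx=22 entry=0x3A007 [P=1 RW=1 US=1 PS=0]
  L1: frame=0x3A idx=0 entry=0x3C007 [P=1 RW=1 US=1 PS=0]
  L2: frame=0x3C idx=18 entry=0x3F007 [P=1 RW=1 US=1 PS=0]
  L3: frame=0x3F idx=16 entry=0x41007 [P=1 RW=1 US=1 PS=0]
  ⇒ phys 0x4179E  [4 reads]

Access #0 PA: 0x4179E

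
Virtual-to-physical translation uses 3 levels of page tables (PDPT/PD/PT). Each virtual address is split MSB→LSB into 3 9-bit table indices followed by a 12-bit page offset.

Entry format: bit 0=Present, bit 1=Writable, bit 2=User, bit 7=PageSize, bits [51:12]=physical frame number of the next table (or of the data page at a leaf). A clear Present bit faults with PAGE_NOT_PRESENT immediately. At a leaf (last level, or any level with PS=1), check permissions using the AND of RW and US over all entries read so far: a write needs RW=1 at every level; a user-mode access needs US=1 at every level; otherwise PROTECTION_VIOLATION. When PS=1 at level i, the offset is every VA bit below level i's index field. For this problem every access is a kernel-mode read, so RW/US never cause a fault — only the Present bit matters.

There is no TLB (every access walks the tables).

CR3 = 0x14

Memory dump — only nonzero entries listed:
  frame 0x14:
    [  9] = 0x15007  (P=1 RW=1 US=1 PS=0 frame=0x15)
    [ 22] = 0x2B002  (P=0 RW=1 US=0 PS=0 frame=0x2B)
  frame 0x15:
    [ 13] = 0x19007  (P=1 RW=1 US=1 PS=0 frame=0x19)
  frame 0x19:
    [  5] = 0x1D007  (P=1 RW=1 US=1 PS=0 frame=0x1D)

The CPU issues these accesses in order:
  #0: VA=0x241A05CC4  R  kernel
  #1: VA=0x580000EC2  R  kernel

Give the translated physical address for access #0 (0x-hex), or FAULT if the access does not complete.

Per-access translation:
#0 VA=0x241A05CC4 (r,kernel):
  L0: frame=0x14 idx=9 entry=0x15007 [P=1 RW=1 US=1 PS=0]
  L1: frame=0x15 idx=13 entry=0x19007 [P=1 RW=1 US=1 PS=0]
  L2: frame=0x19 idx=5 entry=0x1D007 [P=1 RW=1 US=1 PS=0]
  → PA=0x1DCC4  (3 entries read)
#1 VA=0x580000EC2 (r,kernel):
  L0: frame=0x14 idx=22 entry=0x2B002 [P=0 RW=1 US=0 PS=0]
  ✗ PAGE_NOT_PRESENT  [1 reads]

Access #0 PA: 0x1DCC4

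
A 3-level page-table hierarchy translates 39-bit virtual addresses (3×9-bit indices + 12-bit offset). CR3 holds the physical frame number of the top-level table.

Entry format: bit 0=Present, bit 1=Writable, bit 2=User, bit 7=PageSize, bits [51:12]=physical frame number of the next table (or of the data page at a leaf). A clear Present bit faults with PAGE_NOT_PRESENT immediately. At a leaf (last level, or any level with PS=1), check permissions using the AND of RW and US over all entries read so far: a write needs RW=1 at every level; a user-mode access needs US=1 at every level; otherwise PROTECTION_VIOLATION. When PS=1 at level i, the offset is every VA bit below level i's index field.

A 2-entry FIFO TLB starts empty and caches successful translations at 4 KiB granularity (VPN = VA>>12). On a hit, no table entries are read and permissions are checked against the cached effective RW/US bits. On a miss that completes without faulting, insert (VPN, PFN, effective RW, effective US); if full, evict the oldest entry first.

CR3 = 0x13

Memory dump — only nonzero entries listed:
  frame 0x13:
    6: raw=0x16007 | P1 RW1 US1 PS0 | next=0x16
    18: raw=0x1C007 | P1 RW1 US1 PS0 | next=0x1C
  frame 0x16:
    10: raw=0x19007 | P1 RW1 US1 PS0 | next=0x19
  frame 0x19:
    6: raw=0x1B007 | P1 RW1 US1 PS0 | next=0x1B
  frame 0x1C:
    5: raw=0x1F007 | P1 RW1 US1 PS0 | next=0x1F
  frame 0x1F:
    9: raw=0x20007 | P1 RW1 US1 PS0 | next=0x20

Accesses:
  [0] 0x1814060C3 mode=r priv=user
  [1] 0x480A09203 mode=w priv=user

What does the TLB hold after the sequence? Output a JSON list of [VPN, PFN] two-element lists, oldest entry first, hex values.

Trace:
#0 VA=0x1814060C3 (r,user):
  [0] read 0x13 idx=6: raw=0x16007 flags P=1 W=1 U=1 S=0
  [1] read 0x16 idx=10: raw=0x19007 flags P=1 W=1 U=1 S=0
  [2] read 0x19 idx=6: raw=0x1B007 flags P=1 W=1 U=1 S=0
  ⇒ phys 0x1B0C3  [3 reads]
#1 VA=0x480A09203 (w,user):
  [0] read 0x13 idx=18: raw=0x1C007 flags P=1 W=1 U=1 S=0
  [1] read 0x1C idx=5: raw=0x1F007 flags P=1 W=1 U=1 S=0
  [2] read 0x1F idx=9: raw=0x20007 flags P=1 W=1 U=1 S=0
  ⇒ phys 0x20203  [3 reads]

TLB: [["0x181406", "0x1B"], ["0x480A09", "0x20"]]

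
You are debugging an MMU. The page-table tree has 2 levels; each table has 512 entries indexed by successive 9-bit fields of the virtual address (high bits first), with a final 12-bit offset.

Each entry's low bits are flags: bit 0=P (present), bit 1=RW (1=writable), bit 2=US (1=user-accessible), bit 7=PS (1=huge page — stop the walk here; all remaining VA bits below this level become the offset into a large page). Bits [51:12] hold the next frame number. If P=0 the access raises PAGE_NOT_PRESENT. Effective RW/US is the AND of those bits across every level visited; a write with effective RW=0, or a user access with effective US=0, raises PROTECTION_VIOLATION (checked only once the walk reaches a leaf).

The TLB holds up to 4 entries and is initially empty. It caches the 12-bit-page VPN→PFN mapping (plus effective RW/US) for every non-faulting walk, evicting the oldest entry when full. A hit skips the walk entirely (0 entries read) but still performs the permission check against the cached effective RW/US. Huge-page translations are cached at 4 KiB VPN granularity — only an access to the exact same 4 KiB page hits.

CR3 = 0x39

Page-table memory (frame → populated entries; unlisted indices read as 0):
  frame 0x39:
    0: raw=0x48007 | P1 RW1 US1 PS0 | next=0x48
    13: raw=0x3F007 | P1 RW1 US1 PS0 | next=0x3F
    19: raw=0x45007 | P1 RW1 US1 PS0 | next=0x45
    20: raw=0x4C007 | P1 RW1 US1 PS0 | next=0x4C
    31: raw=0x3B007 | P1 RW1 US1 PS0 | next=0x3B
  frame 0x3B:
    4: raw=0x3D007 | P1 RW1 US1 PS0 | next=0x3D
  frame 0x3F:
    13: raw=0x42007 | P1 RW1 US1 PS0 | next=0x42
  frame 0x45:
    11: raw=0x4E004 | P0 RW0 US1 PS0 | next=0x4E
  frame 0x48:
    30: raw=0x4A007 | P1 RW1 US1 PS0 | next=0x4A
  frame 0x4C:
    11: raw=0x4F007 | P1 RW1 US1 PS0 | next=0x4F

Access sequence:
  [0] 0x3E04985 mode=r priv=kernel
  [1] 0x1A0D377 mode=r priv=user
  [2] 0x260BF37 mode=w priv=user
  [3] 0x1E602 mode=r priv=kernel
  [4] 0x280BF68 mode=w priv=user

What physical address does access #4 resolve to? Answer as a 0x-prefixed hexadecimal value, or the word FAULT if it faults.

Trace:
#0 VA=0x3E04985 (r,kernel):
  lvl0: tbl 0x39, slot 31 ⇒ 0x3B007 (P1/RW1/US1/PS0)
  lvl1: tbl 0x3B, slot 4 ⇒ 0x3D007 (P1/RW1/US1/PS0)
  ⇒ phys 0x3D985  [2 reads]
#1 VA=0x1A0D377 (r,user):
  lvl0: tbl 0x39, slot 13 ⇒ 0x3F007 (P1/RW1/US1/PS0)
  lvl1: tbl 0x3F, slot 13 ⇒ 0x42007 (P1/RW1/US1/PS0)
  ⇒ phys 0x42377  [2 reads]
#2 VA=0x260BF37 (w,user):
  lvl0: tbl 0x39, slot 19 ⇒ 0x45007 (P1/RW1/US1/PS0)
  lvl1: tbl 0x45, slot 11 ⇒ 0x4E004 (P0/RW0/US1/PS0)
  → PAGE_NOT_PRESENT  (2 entries read)
#3 VA=0x1E602 (r,kernel):
  lvl0: tbl 0x39, slot 0 ⇒ 0x48007 (P1/RW1/US1/PS0)
  lvl1: tbl 0x48, slot 30 ⇒ 0x4A007 (P1/RW1/US1/PS0)
  ⇒ phys 0x4A602  [2 reads]
#4 VA=0x280BF68 (w,user):
  lvl0: tbl 0x39, slot 20 ⇒ 0x4C007 (P1/RW1/US1/PS0)
  lvl1: tbl 0x4C, slot 11 ⇒ 0x4F007 (P1/RW1/US1/PS0)
  ⇒ phys 0x4FF68  [2 reads]

Access #4 PA: 0x4FF68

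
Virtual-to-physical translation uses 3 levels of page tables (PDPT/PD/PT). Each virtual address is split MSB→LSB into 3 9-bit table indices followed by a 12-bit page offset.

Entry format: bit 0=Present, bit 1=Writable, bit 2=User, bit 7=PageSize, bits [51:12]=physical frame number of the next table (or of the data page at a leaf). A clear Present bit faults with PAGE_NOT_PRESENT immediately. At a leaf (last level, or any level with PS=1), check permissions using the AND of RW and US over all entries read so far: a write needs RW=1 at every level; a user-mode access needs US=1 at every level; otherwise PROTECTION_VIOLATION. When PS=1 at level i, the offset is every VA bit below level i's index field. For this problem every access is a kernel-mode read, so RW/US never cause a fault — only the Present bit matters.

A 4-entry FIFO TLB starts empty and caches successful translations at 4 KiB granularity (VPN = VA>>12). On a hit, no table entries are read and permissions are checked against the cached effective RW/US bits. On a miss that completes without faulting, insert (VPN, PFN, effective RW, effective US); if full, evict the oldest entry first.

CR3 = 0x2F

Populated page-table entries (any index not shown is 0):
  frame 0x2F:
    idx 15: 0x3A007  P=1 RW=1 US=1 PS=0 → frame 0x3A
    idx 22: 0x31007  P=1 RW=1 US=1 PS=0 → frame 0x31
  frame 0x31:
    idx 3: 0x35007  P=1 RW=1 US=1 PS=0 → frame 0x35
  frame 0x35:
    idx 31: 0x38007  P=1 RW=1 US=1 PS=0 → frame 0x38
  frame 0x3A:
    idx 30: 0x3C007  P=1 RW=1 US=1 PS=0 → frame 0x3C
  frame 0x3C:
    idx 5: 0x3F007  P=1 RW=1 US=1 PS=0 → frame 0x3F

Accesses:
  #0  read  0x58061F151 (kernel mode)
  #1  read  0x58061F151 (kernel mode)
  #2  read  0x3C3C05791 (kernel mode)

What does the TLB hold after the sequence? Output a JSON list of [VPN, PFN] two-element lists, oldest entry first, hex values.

Per-access translation:
#0 VA=0x58061F151 (r,kernel):
  L0: frame=0x2F idx=22 entry=0x31007 [P=1 RW=1 US=1 PS=0]
  L1: frame=0x31 idx=3 entry=0x35007 [P=1 RW=1 US=1 PS=0]
  L2: frame=0x35 idx=31 entry=0x38007 [P=1 RW=1 US=1 PS=0]
  ✓ 0x38151  — 3 lookups
#1 VA=0x58061F151 (r,kernel):
  TLB hit vpn=0x58061F → PA=0x38151
#2 VA=0x3C3C05791 (r,kernel):
  L0: frame=0x2F idx=15 entry=0x3A007 [P=1 RW=1 US=1 PS=0]
  L1: frame=0x3A idx=30 entry=0x3C007 [P=1 RW=1 US=1 PS=0]
  L2: frame=0x3C idx=5 entry=0x3F007 [P=1 RW=1 US=1 PS=0]
  ✓ 0x3F791  — 3 lookups

TLB: [["0x58061F", "0x38"], ["0x3C3C05", "0x3F"]]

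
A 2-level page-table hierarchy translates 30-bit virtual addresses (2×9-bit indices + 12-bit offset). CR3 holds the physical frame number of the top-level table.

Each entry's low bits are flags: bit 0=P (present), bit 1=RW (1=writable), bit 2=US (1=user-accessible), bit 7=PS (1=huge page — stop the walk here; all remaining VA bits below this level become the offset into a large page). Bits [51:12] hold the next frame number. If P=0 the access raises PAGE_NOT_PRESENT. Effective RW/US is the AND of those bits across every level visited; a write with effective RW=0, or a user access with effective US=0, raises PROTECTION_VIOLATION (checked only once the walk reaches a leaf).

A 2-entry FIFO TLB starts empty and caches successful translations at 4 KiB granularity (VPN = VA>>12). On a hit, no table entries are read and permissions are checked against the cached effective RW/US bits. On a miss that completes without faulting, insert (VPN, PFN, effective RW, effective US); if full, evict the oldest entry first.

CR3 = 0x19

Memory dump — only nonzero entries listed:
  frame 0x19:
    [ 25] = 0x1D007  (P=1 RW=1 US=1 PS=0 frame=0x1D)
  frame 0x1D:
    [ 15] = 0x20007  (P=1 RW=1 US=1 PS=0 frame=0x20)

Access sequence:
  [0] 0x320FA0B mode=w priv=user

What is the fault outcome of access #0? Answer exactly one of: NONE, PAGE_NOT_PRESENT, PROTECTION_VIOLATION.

Per-access translation:
#0 VA=0x320FA0B (w,user):
  L0 @0x19[25] → 0x1D007  P=1,RW=1,US=1,PS=0
  L1 @0x1D[15] → 0x20007  P=1,RW=1,US=1,PS=0
  ✓ 0x20A0B  — 2 lookups

Access #0 fault: NONE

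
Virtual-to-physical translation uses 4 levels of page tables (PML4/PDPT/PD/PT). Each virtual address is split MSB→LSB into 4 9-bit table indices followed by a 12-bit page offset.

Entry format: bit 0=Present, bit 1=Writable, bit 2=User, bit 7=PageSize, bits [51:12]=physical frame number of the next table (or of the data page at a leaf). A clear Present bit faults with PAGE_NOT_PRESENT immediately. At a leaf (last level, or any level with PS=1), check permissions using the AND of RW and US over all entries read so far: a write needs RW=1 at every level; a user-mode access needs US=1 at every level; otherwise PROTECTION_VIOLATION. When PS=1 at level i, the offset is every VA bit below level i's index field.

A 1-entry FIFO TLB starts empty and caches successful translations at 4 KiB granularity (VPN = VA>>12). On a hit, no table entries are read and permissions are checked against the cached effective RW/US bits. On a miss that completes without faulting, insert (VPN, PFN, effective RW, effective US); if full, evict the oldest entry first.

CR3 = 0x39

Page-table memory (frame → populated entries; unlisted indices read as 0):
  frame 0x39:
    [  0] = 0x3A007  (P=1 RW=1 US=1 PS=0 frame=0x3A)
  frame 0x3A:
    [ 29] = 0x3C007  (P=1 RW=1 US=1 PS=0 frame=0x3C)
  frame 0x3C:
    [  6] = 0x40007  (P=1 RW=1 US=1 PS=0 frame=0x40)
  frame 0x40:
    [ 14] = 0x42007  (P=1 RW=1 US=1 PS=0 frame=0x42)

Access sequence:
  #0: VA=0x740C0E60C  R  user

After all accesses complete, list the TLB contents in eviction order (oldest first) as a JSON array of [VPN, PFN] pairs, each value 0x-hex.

Walk each access:
#0 VA=0x740C0E60C (r,user):
  L0: frame=0x39 idx=0 entry=0x3A007 [P=1 RW=1 US=1 PS=0]
  L1: frame=0x3A idx=29 entry=0x3C007 [P=1 RW=1 US=1 PS=0]
  L2: frame=0x3C idx=6 entry=0x40007 [P=1 RW=1 US=1 PS=0]
  L3: frame=0x40 idx=14 entry=0x42007 [P=1 RW=1 US=1 PS=0]
  ✓ 0x4260C  — 4 lookups

TLB: [["0x740C0E", "0x42"]]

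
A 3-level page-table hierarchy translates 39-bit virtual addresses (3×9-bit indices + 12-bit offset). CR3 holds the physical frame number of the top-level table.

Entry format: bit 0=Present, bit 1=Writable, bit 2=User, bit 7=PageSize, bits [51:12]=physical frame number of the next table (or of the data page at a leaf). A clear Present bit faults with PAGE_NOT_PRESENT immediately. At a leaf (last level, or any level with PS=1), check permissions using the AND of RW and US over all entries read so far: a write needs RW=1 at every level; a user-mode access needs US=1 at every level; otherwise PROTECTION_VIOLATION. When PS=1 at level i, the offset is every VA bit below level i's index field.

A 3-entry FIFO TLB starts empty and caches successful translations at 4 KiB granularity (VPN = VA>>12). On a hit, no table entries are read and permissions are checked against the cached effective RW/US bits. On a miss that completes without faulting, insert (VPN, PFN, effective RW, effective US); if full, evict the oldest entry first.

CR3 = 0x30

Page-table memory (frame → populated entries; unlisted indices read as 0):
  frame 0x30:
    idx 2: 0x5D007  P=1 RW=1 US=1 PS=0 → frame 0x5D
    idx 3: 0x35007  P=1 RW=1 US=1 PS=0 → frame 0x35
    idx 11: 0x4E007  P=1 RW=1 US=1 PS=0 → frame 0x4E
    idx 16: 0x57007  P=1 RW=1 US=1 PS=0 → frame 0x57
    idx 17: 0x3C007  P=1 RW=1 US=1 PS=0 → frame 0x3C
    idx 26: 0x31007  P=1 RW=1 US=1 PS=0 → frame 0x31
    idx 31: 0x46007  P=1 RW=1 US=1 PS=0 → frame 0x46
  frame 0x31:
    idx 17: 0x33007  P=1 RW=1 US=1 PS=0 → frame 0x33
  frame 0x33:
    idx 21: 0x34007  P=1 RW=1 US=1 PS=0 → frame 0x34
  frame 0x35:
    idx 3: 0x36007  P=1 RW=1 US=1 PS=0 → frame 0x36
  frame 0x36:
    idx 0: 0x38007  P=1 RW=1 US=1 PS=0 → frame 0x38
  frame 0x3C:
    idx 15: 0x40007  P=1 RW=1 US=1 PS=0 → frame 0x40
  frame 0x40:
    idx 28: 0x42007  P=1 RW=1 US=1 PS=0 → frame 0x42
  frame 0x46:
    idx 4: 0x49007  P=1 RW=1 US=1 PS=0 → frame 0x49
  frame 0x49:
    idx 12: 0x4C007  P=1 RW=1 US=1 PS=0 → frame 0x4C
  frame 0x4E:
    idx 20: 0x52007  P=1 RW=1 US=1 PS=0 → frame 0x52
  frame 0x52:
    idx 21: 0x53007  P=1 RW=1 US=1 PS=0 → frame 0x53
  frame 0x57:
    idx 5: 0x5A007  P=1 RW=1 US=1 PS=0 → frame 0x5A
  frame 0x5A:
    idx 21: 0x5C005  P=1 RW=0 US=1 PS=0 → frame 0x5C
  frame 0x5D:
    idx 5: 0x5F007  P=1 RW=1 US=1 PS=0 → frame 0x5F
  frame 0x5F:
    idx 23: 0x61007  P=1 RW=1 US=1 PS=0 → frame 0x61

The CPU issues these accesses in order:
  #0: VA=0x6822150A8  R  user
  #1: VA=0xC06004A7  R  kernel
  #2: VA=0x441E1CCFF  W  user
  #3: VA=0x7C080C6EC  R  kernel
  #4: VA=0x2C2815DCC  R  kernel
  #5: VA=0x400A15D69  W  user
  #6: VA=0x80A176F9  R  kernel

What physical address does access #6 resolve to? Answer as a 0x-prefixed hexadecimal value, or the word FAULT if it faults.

Walk each access:
#0 VA=0x6822150A8 (r,user):
  L0 @0x30[26] → 0x31007  P=1,RW=1,US=1,PS=0
  L1 @0x31[17] → 0x33007  P=1,RW=1,US=1,PS=0
  L2 @0x33[21] → 0x34007  P=1,RW=1,US=1,PS=0
  → PA=0x340A8  (3 entries read)
#1 VA=0xC06004A7 (r,kernel):
  L0 @0x30[3] → 0x35007  P=1,RW=1,US=1,PS=0
  L1 @0x35[3] → 0x36007  P=1,RW=1,US=1,PS=0
  L2 @0x36[0] → 0x38007  P=1,RW=1,US=1,PS=0
  → PA=0x384A7  (3 entries read)
#2 VA=0x441E1CCFF (w,user):
  L0 @0x30[17] → 0x3C007  P=1,RW=1,US=1,PS=0
  L1 @0x3C[15] → 0x40007  P=1,RW=1,US=1,PS=0
  L2 @0x40[28] → 0x42007  P=1,RW=1,US=1,PS=0
  → PA=0x42CFF  (3 entries read)
#3 VA=0x7C080C6EC (r,kernel):
  L0 @0x30[31] → 0x46007  P=1,RW=1,US=1,PS=0
  L1 @0x46[4] → 0x49007  P=1,RW=1,US=1,PS=0
  L2 @0x49[12] → 0x4C007  P=1,RW=1,US=1,PS=0
  → PA=0x4C6EC  (3 entries read)
#4 VA=0x2C2815DCC (r,kernel):
  L0 @0x30[11] → 0x4E007  P=1,RW=1,US=1,PS=0
  L1 @0x4E[20] → 0x52007  P=1,RW=1,US=1,PS=0
  L2 @0x52[21] → 0x53007  P=1,RW=1,US=1,PS=0
  → PA=0x53DCC  (3 entries read)
#5 VA=0x400A15D69 (w,user):
  L0 @0x30[16] → 0x57007  P=1,RW=1,US=1,PS=0
  L1 @0x57[5] → 0x5A007  P=1,RW=1,US=1,PS=0
  L2 @0x5A[21] → 0x5C005  P=1,RW=0,US=1,PS=0
  ✗ PROTECTION_VIOLATION  [3 reads]
#6 VA=0x80A176F9 (r,kernel):
  L0 @0x30[2] → 0x5D007  P=1,RW=1,US=1,PS=0
  L1 @0x5D[5] → 0x5F007  P=1,RW=1,US=1,PS=0
  L2 @0x5F[23] → 0x61007  P=1,RW=1,US=1,PS=0
  → PA=0x616F9  (3 entries read)

Access #6 PA: 0x616F9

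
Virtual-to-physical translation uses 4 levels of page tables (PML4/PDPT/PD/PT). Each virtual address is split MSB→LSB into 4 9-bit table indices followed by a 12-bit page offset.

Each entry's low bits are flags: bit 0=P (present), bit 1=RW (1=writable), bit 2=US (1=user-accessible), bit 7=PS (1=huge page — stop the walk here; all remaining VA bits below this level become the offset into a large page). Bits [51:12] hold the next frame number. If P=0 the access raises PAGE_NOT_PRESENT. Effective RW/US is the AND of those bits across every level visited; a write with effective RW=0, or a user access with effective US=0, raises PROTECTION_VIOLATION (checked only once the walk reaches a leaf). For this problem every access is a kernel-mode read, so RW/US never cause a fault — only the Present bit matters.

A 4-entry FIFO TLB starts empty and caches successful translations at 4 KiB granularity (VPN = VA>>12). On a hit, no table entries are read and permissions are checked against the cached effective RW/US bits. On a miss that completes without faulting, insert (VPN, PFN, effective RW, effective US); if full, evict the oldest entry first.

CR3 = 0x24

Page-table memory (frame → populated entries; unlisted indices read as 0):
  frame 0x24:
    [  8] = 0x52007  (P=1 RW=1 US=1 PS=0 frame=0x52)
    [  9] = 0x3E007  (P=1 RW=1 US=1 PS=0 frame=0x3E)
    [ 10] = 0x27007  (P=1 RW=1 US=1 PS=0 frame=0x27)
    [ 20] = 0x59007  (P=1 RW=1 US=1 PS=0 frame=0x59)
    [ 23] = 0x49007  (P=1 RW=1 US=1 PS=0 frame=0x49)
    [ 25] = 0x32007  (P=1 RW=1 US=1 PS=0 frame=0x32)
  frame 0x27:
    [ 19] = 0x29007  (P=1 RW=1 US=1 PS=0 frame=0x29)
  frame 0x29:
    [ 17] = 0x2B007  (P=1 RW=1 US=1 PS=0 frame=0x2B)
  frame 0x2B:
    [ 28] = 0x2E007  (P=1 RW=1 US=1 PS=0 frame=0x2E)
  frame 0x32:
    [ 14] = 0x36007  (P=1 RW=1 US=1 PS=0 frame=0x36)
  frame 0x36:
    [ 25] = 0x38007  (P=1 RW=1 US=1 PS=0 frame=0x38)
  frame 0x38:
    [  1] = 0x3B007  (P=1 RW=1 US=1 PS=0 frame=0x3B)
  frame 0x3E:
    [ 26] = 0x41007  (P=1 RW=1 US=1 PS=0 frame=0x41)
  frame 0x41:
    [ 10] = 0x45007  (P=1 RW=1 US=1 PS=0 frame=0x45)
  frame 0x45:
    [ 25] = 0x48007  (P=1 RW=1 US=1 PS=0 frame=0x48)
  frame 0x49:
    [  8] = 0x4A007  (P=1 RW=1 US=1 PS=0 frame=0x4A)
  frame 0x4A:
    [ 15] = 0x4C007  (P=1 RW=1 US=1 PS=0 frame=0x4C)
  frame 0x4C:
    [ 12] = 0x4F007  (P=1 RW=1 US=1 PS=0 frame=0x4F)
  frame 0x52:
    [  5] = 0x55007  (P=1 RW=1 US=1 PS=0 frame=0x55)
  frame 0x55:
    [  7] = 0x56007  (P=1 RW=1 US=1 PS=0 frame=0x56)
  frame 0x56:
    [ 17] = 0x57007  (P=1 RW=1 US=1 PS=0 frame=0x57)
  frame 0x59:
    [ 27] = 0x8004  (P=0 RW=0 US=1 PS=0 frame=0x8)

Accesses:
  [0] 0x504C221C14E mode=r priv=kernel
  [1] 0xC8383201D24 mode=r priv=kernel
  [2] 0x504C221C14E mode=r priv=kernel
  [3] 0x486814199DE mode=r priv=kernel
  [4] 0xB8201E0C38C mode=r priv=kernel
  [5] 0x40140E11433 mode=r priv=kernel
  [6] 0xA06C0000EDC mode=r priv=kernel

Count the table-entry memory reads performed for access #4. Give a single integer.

Per-access translation:
#0 VA=0x504C221C14E (r,kernel):
  lvl0: tbl 0x24, slot 10 ⇒ 0x27007 (P1/RW1/US1/PS0)
  lvl1: tbl 0x27, slot 19 ⇒ 0x29007 (P1/RW1/US1/PS0)
  lvl2: tbl 0x29, slot 17 ⇒ 0x2B007 (P1/RW1/US1/PS0)
  lvl3: tbl 0x2B, slot 28 ⇒ 0x2E007 (P1/RW1/US1/PS0)
  ⇒ phys 0x2E14E  [4 reads]
#1 VA=0xC8383201D24 (r,kernel):
  lvl0: tbl 0x24, slot 25 ⇒ 0x32007 (P1/RW1/US1/PS0)
  lvl1: tbl 0x32, slot 14 ⇒ 0x36007 (P1/RW1/US1/PS0)
  lvl2: tbl 0x36, slot 25 ⇒ 0x38007 (P1/RW1/US1/PS0)
  lvl3: tbl 0x38, slot 1 ⇒ 0x3B007 (P1/RW1/US1/PS0)
  ⇒ phys 0x3BD24  [4 reads]
#2 VA=0x504C221C14E (r,kernel):
  TLB hit vpn=0x504C221C → PA=0x2E14E
#3 VA=0x486814199DE (r,kernel):
  lvl0: tbl 0x24, slot 9 ⇒ 0x3E007 (P1/RW1/US1/PS0)
  lvl1: tbl 0x3E, slot 26 ⇒ 0x41007 (P1/RW1/US1/PS0)
  lvl2: tbl 0x41, slot 10 ⇒ 0x45007 (P1/RW1/US1/PS0)
  lvl3: tbl 0x45, slot 25 ⇒ 0x48007 (P1/RW1/US1/PS0)
  ⇒ phys 0x489DE  [4 reads]
#4 VA=0xB8201E0C38C (r,kernel):
  lvl0: tbl 0x24, slot 23 ⇒ 0x49007 (P1/RW1/US1/PS0)
  lvl1: tbl 0x49, slot 8 ⇒ 0x4A007 (P1/RW1/US1/PS0)
  lvl2: tbl 0x4A, slot 15 ⇒ 0x4C007 (P1/RW1/US1/PS0)
  lvl3: tbl 0x4C, slot 12 ⇒ 0x4F007 (P1/RW1/US1/PS0)
  ⇒ phys 0x4F38C  [4 reads]
#5 VA=0x40140E11433 (r,kernel):
  lvl0: tbl 0x24, slot 8 ⇒ 0x52007 (P1/RW1/US1/PS0)
  lvl1: tbl 0x52, slot 5 ⇒ 0x55007 (P1/RW1/US1/PS0)
  lvl2: tbl 0x55, slot 7 ⇒ 0x56007 (P1/RW1/US1/PS0)
  lvl3: tbl 0x56, slot 17 ⇒ 0x57007 (P1/RW1/US1/PS0)
  ⇒ phys 0x57433  [4 reads]
#6 VA=0xA06C0000EDC (r,kernel):
  lvl0: tbl 0x24, slot 20 ⇒ 0x59007 (P1/RW1/US1/PS0)
  lvl1: tbl 0x59, slot 27 ⇒ 0x8004 (P0/RW0/US1/PS0)
  ⇒ fault: PAGE_NOT_PRESENT  — 2 lookups

Entries read for #4: 4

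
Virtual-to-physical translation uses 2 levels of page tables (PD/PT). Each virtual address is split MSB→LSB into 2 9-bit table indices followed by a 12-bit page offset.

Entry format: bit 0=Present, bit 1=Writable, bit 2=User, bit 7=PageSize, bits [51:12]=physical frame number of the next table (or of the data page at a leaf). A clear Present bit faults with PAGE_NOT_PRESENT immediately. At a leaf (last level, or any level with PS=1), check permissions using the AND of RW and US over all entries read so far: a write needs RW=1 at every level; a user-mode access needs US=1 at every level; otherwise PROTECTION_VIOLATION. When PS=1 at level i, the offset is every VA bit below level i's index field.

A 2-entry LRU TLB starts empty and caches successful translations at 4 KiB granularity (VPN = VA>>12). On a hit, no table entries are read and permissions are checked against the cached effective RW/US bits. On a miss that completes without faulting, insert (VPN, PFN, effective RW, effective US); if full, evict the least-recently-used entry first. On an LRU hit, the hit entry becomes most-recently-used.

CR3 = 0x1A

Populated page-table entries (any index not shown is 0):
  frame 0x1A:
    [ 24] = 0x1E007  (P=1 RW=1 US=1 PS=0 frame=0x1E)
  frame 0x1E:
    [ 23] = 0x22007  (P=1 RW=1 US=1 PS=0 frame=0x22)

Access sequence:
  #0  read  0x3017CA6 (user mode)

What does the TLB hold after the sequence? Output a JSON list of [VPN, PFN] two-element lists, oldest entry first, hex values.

Trace:
#0 VA=0x3017CA6 (r,user):
  lvl0: tbl 0x1A, slot 24 ⇒ 0x1E007 (P1/RW1/US1/PS0)
  lvl1: tbl 0x1E, slot 23 ⇒ 0x22007 (P1/RW1/US1/PS0)
  → PA=0x22CA6  (2 entries read)

TLB: [["0x3017", "0x22"]]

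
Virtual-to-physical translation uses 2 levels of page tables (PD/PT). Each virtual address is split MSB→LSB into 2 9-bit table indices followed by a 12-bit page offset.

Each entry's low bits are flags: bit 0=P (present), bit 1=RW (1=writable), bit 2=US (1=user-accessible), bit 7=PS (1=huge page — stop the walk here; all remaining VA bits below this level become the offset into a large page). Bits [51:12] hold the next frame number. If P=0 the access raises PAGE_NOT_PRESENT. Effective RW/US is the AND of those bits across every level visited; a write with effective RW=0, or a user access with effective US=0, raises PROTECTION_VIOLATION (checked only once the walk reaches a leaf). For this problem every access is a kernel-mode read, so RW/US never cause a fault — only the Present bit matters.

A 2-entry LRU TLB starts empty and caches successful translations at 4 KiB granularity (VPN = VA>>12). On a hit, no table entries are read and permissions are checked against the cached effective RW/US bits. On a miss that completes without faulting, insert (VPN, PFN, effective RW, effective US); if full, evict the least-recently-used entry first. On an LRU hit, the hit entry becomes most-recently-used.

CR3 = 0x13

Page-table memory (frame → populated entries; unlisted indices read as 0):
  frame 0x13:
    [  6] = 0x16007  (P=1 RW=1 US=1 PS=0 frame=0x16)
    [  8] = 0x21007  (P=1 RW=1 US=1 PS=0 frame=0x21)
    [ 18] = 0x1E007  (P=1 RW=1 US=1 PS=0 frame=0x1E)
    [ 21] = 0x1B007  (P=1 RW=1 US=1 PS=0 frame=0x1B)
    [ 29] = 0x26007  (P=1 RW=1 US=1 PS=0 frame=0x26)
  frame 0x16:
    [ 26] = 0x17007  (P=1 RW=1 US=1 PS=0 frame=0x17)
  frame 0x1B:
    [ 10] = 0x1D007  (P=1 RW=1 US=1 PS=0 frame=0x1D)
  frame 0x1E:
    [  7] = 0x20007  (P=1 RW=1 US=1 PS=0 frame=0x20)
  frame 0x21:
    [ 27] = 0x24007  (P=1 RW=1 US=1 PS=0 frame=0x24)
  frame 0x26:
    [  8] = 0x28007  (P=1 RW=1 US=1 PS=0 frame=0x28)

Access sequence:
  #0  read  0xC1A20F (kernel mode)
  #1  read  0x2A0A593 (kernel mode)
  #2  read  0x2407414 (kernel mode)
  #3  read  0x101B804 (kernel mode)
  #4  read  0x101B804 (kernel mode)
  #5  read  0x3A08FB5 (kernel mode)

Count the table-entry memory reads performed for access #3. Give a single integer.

Trace:
#0 VA=0xC1A20F (r,kernel):
  [0] read 0x13 idx=6: raw=0x16007 flags P=1 W=1 U=1 S=0
  [1] read 0x16 idx=26: raw=0x17007 flags P=1 W=1 U=1 S=0
  → PA=0x1720F  (2 entries read)
#1 VA=0x2A0A593 (r,kernel):
  [0] read 0x13 idx=21: raw=0x1B007 flags P=1 W=1 U=1 S=0
  [1] read 0x1B idx=10: raw=0x1D007 flags P=1 W=1 U=1 S=0
  → PA=0x1D593  (2 entries read)
#2 VA=0x2407414 (r,kernel):
  [0] read 0x13 idx=18: raw=0x1E007 flags P=1 W=1 U=1 S=0
  [1] read 0x1E idx=7: raw=0x20007 flags P=1 W=1 U=1 S=0
  → PA=0x20414  (2 entries read)
#3 VA=0x101B804 (r,kernel):
  [0] read 0x13 idx=8: raw=0x21007 flags P=1 W=1 U=1 S=0
  [1] read 0x21 idx=27: raw=0x24007 flags P=1 W=1 U=1 S=0
  → PA=0x24804  (2 entries read)
#4 VA=0x101B804 (r,kernel):
  TLB hit vpn=0x101B → PA=0x24804
#5 VA=0x3A08FB5 (r,kernel):
  [0] read 0x13 idx=29: raw=0x26007 flags P=1 W=1 U=1 S=0
  [1] read 0x26 idx=8: raw=0x28007 flags P=1 W=1 U=1 S=0
  → PA=0x28FB5  (2 entries read)

Entries read for #3: 2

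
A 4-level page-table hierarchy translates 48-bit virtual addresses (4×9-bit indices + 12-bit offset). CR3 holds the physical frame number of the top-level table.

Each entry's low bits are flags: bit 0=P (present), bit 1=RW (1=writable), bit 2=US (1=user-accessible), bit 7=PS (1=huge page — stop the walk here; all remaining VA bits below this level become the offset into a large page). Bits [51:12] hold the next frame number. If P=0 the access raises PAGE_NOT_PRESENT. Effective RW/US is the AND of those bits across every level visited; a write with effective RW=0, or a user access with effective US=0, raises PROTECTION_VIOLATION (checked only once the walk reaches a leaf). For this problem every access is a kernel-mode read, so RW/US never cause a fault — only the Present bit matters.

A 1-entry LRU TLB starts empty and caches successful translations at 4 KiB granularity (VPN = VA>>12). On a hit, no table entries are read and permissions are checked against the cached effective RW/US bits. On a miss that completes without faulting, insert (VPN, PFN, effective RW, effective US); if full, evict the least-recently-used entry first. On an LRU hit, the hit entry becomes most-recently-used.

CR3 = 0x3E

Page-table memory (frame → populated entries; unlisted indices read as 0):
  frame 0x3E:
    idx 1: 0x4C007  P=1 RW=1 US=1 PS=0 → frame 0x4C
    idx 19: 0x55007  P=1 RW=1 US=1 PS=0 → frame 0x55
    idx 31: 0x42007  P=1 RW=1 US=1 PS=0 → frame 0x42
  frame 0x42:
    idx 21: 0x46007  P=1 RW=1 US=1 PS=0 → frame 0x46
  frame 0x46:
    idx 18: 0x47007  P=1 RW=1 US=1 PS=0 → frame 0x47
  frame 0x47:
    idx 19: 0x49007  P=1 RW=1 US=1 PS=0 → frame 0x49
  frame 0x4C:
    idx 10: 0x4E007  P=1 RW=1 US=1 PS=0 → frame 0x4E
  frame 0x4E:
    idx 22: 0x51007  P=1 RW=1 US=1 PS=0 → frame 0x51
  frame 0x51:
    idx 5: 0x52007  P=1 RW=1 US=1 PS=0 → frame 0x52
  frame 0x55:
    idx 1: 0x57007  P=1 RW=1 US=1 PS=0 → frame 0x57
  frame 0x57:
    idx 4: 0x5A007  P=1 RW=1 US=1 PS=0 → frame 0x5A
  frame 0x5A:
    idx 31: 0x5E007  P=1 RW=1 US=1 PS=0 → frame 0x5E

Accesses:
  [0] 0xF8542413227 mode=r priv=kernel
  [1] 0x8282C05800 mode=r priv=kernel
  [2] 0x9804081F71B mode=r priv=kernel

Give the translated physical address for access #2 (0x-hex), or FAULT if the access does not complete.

Trace:
#0 VA=0xF8542413227 (r,kernel):
  lvl0: tbl 0x3E, slot 31 ⇒ 0x42007 (P1/RW1/US1/PS0)
  lvl1: tbl 0x42, slot 21 ⇒ 0x46007 (P1/RW1/US1/PS0)
  lvl2: tbl 0x46, slot 18 ⇒ 0x47007 (P1/RW1/US1/PS0)
  lvl3: tbl 0x47, slot 19 ⇒ 0x49007 (P1/RW1/US1/PS0)
  → PA=0x49227  (4 entries read)
#1 VA=0x8282C05800 (r,kernel):
  lvl0: tbl 0x3E, slot 1 ⇒ 0x4C007 (P1/RW1/US1/PS0)
  lvl1: tbl 0x4C, slot 10 ⇒ 0x4E007 (P1/RW1/US1/PS0)
  lvl2: tbl 0x4E, slot 22 ⇒ 0x51007 (P1/RW1/US1/PS0)
  lvl3: tbl 0x51, slot 5 ⇒ 0x52007 (P1/RW1/US1/PS0)
  → PA=0x52800  (4 entries read)
#2 VA=0x9804081F71B (r,kernel):
  lvl0: tbl 0x3E, slot 19 ⇒ 0x55007 (P1/RW1/US1/PS0)
  lvl1: tbl 0x55, slot 1 ⇒ 0x57007 (P1/RW1/US1/PS0)
  lvl2: tbl 0x57, slot 4 ⇒ 0x5A007 (P1/RW1/US1/PS0)
  lvl3: tbl 0x5A, slot 31 ⇒ 0x5E007 (P1/RW1/US1/PS0)
  → PA=0x5E71B  (4 entries read)

Access #2 PA: 0x5E71B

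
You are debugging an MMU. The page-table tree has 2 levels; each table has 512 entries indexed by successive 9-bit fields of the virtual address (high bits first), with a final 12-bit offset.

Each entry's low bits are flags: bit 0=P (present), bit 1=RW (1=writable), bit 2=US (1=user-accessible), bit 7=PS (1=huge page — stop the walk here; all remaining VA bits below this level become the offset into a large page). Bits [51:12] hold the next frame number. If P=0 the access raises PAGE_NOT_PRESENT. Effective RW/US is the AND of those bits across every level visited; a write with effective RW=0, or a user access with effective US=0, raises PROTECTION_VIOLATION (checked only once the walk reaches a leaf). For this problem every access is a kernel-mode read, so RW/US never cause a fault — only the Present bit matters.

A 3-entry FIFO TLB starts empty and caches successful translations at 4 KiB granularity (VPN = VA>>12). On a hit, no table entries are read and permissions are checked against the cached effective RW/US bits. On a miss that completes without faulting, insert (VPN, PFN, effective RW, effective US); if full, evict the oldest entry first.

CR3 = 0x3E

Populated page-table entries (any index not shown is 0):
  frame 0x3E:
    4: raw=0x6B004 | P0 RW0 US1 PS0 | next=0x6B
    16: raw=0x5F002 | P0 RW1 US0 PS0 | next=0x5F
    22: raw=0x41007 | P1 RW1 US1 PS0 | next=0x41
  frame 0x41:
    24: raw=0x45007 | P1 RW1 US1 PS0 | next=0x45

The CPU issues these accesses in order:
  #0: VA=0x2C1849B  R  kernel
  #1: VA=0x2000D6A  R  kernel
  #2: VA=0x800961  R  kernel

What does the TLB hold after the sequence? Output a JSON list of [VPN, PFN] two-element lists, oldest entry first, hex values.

Walk each access:
#0 VA=0x2C1849B (r,kernel):
  L0: frame=0x3E idx=22 entry=0x41007 [P=1 RW=1 US=1 PS=0]
  L1: frame=0x41 idx=24 entry=0x45007 [P=1 RW=1 US=1 PS=0]
  ⇒ phys 0x4549B  [2 reads]
#1 VA=0x2000D6A (r,kernel):
  L0: frame=0x3E idx=16 entry=0x5F002 [P=0 RW=1 US=0 PS=0]
  ✗ PAGE_NOT_PRESENT  [1 reads]
#2 VA=0x800961 (r,kernel):
  L0: frame=0x3E idx=4 entry=0x6B004 [P=0 RW=0 US=1 PS=0]
  ✗ PAGE_NOT_PRESENT  [1 reads]

TLB: [["0x2C18", "0x45"]]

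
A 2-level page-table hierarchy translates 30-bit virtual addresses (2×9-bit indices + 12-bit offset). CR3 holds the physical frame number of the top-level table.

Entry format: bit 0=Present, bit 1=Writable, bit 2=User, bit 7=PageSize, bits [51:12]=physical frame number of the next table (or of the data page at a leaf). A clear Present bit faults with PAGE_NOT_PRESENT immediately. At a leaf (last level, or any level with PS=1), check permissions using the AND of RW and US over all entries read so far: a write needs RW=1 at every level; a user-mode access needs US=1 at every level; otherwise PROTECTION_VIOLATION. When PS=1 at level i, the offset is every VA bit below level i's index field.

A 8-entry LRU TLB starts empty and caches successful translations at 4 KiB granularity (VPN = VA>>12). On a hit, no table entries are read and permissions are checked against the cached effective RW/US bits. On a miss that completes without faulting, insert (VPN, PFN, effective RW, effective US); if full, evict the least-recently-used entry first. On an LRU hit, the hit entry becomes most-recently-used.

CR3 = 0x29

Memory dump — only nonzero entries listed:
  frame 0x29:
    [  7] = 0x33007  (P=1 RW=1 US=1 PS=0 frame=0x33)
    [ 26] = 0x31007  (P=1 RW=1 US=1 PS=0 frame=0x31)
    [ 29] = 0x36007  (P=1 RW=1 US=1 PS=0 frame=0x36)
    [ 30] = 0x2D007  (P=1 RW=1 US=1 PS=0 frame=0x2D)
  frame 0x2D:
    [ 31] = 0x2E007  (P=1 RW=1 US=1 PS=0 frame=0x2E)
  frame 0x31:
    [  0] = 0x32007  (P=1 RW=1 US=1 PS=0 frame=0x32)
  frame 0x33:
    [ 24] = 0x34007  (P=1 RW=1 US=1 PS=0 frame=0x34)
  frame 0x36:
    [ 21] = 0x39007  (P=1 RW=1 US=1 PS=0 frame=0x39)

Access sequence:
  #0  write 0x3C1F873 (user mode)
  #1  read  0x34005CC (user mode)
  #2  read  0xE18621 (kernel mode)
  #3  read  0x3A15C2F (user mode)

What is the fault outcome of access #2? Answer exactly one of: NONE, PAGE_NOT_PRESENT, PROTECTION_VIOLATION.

Walk each access:
#0 VA=0x3C1F873 (w,user):
  L0 @0x29[30] → 0x2D007  P=1,RW=1,US=1,PS=0
  L1 @0x2D[31] → 0x2E007  P=1,RW=1,US=1,PS=0
  → PA=0x2E873  (2 entries read)
#1 VA=0x34005CC (r,user):
  L0 @0x29[26] → 0x31007  P=1,RW=1,US=1,PS=0
  L1 @0x31[0] → 0x32007  P=1,RW=1,US=1,PS=0
  → PA=0x325CC  (2 entries read)
#2 VA=0xE18621 (r,kernel):
  L0 @0x29[7] → 0x33007  P=1,RW=1,US=1,PS=0
  L1 @0x33[24] → 0x34007  P=1,RW=1,US=1,PS=0
  → PA=0x34621  (2 entries read)
#3 VA=0x3A15C2F (r,user):
  L0 @0x29[29] → 0x36007  P=1,RW=1,US=1,PS=0
  L1 @0x36[21] → 0x39007  P=1,RW=1,US=1,PS=0
  → PA=0x39C2F  (2 entries read)

Access #2 fault: NONE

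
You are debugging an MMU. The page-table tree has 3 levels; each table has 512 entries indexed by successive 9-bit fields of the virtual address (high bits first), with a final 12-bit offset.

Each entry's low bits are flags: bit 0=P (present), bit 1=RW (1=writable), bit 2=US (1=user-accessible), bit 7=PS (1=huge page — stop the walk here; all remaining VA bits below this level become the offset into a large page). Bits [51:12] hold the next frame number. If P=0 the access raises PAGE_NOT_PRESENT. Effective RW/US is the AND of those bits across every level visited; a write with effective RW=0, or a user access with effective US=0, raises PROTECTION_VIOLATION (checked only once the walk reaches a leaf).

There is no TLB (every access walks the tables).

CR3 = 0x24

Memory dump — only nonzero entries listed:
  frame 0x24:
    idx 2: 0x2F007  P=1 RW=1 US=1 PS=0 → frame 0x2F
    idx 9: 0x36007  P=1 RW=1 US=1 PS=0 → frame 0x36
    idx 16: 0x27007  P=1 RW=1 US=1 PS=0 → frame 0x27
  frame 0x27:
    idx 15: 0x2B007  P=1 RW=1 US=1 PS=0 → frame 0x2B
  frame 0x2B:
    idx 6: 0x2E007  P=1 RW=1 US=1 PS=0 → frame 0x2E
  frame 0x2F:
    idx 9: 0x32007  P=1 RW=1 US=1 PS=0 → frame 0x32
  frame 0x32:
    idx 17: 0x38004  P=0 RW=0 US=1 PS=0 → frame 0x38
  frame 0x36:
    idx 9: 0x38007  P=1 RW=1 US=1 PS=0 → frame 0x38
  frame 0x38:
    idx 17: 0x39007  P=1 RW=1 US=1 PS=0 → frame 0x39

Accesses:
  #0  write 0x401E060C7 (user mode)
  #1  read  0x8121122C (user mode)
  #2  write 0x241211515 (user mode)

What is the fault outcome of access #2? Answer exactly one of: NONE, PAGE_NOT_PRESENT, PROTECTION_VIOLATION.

Walk each access:
#0 VA=0x401E060C7 (w,user):
  L0 @0x24[16] → 0x27007  P=1,RW=1,US=1,PS=0
  L1 @0x27[15] → 0x2B007  P=1,RW=1,US=1,PS=0
  L2 @0x2B[6] → 0x2E007  P=1,RW=1,US=1,PS=0
  ✓ 0x2E0C7  — 3 lookups
#1 VA=0x8121122C (r,user):
  L0 @0x24[2] → 0x2F007  P=1,RW=1,US=1,PS=0
  L1 @0x2F[9] → 0x32007  P=1,RW=1,US=1,PS=0
  L2 @0x32[17] → 0x38004  P=0,RW=0,US=1,PS=0
  ⇒ fault: PAGE_NOT_PRESENT  — 3 lookups
#2 VA=0x241211515 (w,user):
  L0 @0x24[9] → 0x36007  P=1,RW=1,US=1,PS=0
  L1 @0x36[9] → 0x38007  P=1,RW=1,US=1,PS=0
  L2 @0x38[17] → 0x39007  P=1,RW=1,US=1,PS=0
  ✓ 0x39515  — 3 lookups

Access #2 fault: NONE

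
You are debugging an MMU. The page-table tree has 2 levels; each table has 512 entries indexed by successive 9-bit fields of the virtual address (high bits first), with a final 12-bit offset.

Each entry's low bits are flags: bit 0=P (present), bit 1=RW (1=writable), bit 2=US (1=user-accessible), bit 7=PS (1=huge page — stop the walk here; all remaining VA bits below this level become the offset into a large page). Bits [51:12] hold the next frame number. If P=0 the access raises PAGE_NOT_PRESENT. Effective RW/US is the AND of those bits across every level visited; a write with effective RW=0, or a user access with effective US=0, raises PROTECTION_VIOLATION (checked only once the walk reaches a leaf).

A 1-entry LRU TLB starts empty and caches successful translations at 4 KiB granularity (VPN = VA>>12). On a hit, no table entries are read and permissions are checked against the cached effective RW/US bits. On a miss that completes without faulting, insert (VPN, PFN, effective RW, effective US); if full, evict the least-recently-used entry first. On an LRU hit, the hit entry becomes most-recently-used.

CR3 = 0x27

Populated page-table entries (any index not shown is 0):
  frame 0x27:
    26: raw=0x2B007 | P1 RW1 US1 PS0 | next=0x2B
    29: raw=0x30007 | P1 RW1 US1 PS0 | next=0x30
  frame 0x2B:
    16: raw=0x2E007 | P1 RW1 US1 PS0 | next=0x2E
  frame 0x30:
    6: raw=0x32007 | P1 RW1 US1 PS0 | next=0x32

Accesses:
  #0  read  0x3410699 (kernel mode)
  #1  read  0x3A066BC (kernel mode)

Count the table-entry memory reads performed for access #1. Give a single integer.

Trace:
#0 VA=0x3410699 (r,kernel):
  [0] read 0x27 idx=26: raw=0x2B007 flags P=1 W=1 U=1 S=0
  [1] read 0x2B idx=16: raw=0x2E007 flags P=1 W=1 U=1 S=0
  ⇒ phys 0x2E699  [2 reads]
#1 VA=0x3A066BC (r,kernel):
  [0] read 0x27 idx=29: raw=0x30007 flags P=1 W=1 U=1 S=0
  [1] read 0x30 idx=6: raw=0x32007 flags P=1 W=1 U=1 S=0
  ⇒ phys 0x326BC  [2 reads]

Entries read for #1: 2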